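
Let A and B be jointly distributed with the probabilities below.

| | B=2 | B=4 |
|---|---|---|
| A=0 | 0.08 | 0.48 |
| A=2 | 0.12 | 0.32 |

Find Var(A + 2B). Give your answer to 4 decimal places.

3.0336

E[A] = 0.88,  E[B] = 3.6,  E[AB] = 3.04
Var(A) = 1.76 − (0.88)² = 0.9856;  Var(B) = 13.6 − (3.6)² = 0.64
Cov(A,B) = 3.04 − (0.88)(3.6) = -0.128
Var(A + 2B) = (1)²·0.9856 + (2)²·0.64 + 2·(1)·(2)·-0.128 = 3.0336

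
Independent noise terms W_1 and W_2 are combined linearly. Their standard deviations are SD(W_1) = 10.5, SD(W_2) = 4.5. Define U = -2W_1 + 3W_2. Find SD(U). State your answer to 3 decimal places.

Var(W_1) = 110.25, Var(W_2) = 20.25
By independence, Var(U) = (-2)²Var(W_1) + (3)²Var(W_2)
= (-2)²·110.25 + (3)²·20.25 = 623.25
SD(U) = √623.25 ≈ 24.965

24.965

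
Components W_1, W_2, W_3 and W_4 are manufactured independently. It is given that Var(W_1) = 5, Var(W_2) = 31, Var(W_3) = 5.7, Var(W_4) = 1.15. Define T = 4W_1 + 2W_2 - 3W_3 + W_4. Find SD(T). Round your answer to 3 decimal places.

16.014

By independence, Var(T) = (4)²Var(W_1) + (2)²Var(W_2) + (-3)²Var(W_3) + (1)²Var(W_4)
= (4)²·5 + (2)²·31 + (-3)²·5.7 + (1)²·1.15 = 256.45
SD(T) = √256.45 ≈ 16.014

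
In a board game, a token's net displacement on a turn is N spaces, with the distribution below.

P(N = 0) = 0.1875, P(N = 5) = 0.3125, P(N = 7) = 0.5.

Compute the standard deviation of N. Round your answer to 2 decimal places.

2.59

E[N] = (0)(0.1875) + (5)(0.3125) + (7)(0.5) = 5.0625
E[N²] = (0)²(0.1875) + (5)²(0.3125) + (7)²(0.5) = 32.3125
Var(N) = E[N²] − (E[N])² = 32.3125 − (5.0625)² = 6.68359375
σ(N) = √6.68359375 ≈ 2.59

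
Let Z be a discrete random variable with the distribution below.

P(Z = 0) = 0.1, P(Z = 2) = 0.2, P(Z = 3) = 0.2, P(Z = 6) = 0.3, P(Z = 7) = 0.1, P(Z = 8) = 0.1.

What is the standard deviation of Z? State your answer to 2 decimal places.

2.49

E[Z] = (0)(0.1) + (2)(0.2) + (3)(0.2) + (6)(0.3) + (7)(0.1) + (8)(0.1) = 4.3
E[Z²] = (0)²(0.1) + (2)²(0.2) + (3)²(0.2) + (6)²(0.3) + (7)²(0.1) + (8)²(0.1) = 24.7
V(Z) = E[Z²] − (E[Z])² = 24.7 − (4.3)² = 6.21
σ(Z) = √6.21 ≈ 2.49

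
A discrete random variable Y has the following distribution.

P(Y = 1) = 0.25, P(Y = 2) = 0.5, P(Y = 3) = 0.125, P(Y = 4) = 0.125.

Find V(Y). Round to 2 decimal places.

E[Y] = (1)(0.25) + (2)(0.5) + (3)(0.125) + (4)(0.125) = 2.125
E[Y²] = (1)²(0.25) + (2)²(0.5) + (3)²(0.125) + (4)²(0.125) = 5.375
V(Y) = E[Y²] − (E[Y])² = 5.375 − (2.125)² = 0.859375

0.86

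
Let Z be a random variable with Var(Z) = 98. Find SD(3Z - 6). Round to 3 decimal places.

29.698

Var(3Z - 6) = (3)²·98 = 882
SD(3Z - 6) = √882 ≈ 29.698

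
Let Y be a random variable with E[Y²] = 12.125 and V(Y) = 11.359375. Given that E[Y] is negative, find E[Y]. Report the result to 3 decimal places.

-0.875

(E[Y])² = E[Y²] − V(Y) = 12.125 − 11.359375 = 0.765625
E[Y] = −√0.765625 = -0.875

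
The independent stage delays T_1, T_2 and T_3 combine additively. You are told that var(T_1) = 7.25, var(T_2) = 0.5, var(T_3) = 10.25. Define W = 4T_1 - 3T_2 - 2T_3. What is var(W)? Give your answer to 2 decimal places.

161.50

By independence, var(W) = (4)²var(T_1) + (-3)²var(T_2) + (-2)²var(T_3)
= (4)²·7.25 + (-3)²·0.5 + (-2)²·10.25 = 161.5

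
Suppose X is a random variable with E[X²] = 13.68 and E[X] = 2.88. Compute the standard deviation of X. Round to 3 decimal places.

Var(X) = 13.68 − (2.88)² = 5.3856
SD(X) = √5.3856 ≈ 2.321

2.321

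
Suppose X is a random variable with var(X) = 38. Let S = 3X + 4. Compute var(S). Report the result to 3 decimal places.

var(3X + 4) = (3)²·var(X) = 9·38 = 342

342.000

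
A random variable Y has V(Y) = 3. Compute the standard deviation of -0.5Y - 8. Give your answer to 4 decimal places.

V(-0.5Y - 8) = (-0.5)²·3 = 0.75
SD(-0.5Y - 8) = √0.75 ≈ 0.8660

0.8660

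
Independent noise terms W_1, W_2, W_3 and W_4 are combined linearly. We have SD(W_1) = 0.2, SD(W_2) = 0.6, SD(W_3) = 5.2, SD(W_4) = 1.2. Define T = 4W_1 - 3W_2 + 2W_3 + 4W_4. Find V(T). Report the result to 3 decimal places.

V(W_1) = 0.04, V(W_2) = 0.36, V(W_3) = 27.04, V(W_4) = 1.44
By independence, V(T) = (4)²V(W_1) + (-3)²V(W_2) + (2)²V(W_3) + (4)²V(W_4)
= (4)²·0.04 + (-3)²·0.36 + (2)²·27.04 + (4)²·1.44 = 135.08

135.080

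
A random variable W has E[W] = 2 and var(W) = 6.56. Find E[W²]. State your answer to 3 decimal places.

E[W²] = var(W) + (E[W])² = 6.56 + (2)² = 10.56

10.560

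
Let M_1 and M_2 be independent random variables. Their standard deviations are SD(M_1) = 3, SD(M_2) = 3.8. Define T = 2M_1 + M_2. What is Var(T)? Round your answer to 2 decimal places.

Var(M_1) = 9, Var(M_2) = 14.44
By independence, Var(T) = (2)²Var(M_1) + (1)²Var(M_2)
= (2)²·9 + (1)²·14.44 = 50.44

50.44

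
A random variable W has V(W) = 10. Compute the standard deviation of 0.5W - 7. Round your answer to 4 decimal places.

1.5811

V(0.5W - 7) = (0.5)²·10 = 2.5
SD(0.5W - 7) = √2.5 ≈ 1.5811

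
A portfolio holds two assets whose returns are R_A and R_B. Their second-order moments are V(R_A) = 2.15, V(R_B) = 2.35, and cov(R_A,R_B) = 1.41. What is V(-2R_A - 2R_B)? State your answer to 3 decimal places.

V(-2R_A - 2R_B) = (-2)²·V(R_A) + (-2)²·V(R_B) + 2·(-2)·(-2)·cov(R_A,R_B)
= 4·2.15 + 4·2.35 + 8·1.41 = 29.28

29.280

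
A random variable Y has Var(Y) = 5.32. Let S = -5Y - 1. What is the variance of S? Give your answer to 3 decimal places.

Var(-5Y - 1) = (-5)²·Var(Y) = 25·5.32 = 133

133.000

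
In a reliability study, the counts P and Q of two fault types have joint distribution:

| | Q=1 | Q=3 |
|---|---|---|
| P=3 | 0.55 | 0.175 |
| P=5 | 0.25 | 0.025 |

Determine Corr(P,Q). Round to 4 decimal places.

-0.1680

E[P] = 3.55,  E[Q] = 1.4
E[PQ] = 4.85
Cov(P,Q) = E[PQ] − E[P]E[Q] = 4.85 − (3.55)(1.4) = -0.12
Var(P) = 0.7975,  Var(Q) = 0.64
ρ = -0.12 / √(0.7975·0.64) ≈ -0.1680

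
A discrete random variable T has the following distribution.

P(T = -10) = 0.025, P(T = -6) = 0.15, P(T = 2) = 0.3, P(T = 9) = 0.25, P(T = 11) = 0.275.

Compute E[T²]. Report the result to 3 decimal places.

E[T²] = (-10)²(0.025) + (-6)²(0.15) + (2)²(0.3) + (9)²(0.25) + (11)²(0.275) = 62.625

62.625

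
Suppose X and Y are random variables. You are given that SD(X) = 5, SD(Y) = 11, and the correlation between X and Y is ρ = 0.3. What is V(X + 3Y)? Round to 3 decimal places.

V(X) = (5)² = 25;  V(Y) = (11)² = 121
cov(X,Y) = ρ·SD(X)·SD(Y) = 0.3·5·11 = 16.5
V(X + 3Y) = (1)²·V(X) + (3)²·V(Y) + 2·(1)·(3)·cov(X,Y)
= 1·25 + 9·121 + 6·16.5 = 1213

1213.000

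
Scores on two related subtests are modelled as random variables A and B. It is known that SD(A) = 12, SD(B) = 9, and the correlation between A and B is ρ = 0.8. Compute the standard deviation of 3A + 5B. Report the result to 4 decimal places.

76.8960

Var(A) = (12)² = 144;  Var(B) = (9)² = 81
cov(A,B) = ρ·SD(A)·SD(B) = 0.8·12·9 = 86.4
Var(3A + 5B) = (3)²·Var(A) + (5)²·Var(B) + 2·(3)·(5)·cov(A,B)
= 9·144 + 25·81 + 30·86.4 = 5913
SD(3A + 5B) = √5913 ≈ 76.8960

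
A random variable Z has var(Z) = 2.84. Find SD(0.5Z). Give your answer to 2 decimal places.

0.84

var(0.5Z) = (0.5)²·2.84 = 0.71
SD(0.5Z) = √0.71 ≈ 0.84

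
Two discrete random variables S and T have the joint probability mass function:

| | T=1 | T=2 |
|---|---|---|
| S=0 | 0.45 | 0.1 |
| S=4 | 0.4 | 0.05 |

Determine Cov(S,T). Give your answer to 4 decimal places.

E[S] = 1.8,  E[T] = 1.15
E[ST] = 2
Cov(S,T) = E[ST] − E[S]E[T] = 2 − (1.8)(1.15) = -0.07

-0.0700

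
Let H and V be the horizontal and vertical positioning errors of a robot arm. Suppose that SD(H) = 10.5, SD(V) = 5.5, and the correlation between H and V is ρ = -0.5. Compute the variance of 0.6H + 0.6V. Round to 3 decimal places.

var(H) = (10.5)² = 110.25;  var(V) = (5.5)² = 30.25
Cov(H,V) = ρ·SD(H)·SD(V) = -0.5·10.5·5.5 = -28.875
var(0.6H + 0.6V) = (0.6)²·var(H) + (0.6)²·var(V) + 2·(0.6)·(0.6)·Cov(H,V)
= 0.36·110.25 + 0.36·30.25 + 0.72·-28.875 = 29.79

29.790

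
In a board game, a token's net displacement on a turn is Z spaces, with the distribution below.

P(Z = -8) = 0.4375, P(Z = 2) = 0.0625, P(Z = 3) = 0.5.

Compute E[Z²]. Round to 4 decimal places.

E[Z²] = (-8)²(0.4375) + (2)²(0.0625) + (3)²(0.5) = 32.75

32.7500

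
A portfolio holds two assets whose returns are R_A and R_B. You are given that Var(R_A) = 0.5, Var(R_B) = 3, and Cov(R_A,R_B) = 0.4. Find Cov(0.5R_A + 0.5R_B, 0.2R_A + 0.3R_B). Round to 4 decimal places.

Cov(0.5R_A + 0.5R_B, 0.2R_A + 0.3R_B) = (0.5)(0.2)Var(R_A) + (0.5)(0.3)Var(R_B) + [(0.5)(0.3) + (0.5)(0.2)]Cov(R_A,R_B)
= 0.1·0.5 + 0.15·3 + 0.25·0.4 = 0.6

0.6000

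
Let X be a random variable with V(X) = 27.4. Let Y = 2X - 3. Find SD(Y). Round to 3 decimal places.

10.469

V(2X - 3) = (2)²·27.4 = 109.6
SD(Y) = √109.6 ≈ 10.469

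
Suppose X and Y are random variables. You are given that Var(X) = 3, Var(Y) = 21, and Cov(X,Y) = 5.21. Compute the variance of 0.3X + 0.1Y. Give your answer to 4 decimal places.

0.7926

Var(0.3X + 0.1Y) = (0.3)²·Var(X) + (0.1)²·Var(Y) + 2·(0.3)·(0.1)·Cov(X,Y)
= 0.09·3 + 0.01·21 + 0.06·5.21 = 0.7926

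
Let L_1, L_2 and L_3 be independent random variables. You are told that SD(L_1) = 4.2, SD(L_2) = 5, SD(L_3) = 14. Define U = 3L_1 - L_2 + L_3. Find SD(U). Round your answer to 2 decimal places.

19.49

Var(L_1) = 17.64, Var(L_2) = 25, Var(L_3) = 196
By independence, Var(U) = (3)²Var(L_1) + (-1)²Var(L_2) + (1)²Var(L_3)
= (3)²·17.64 + (-1)²·25 + (1)²·196 = 379.76
SD(U) = √379.76 ≈ 19.49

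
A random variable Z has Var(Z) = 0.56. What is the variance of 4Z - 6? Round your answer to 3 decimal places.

Var(4Z - 6) = (4)²·Var(Z) = 16·0.56 = 8.96

8.960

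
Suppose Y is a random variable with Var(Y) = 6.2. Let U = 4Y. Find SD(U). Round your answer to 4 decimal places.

Var(4Y) = (4)²·6.2 = 99.2
SD(U) = √99.2 ≈ 9.9599

9.9599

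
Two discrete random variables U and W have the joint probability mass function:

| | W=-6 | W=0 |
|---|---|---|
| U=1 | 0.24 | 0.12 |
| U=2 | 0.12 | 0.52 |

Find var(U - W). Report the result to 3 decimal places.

7.200

E[U] = 1.64,  E[W] = -2.16,  E[UW] = -2.88
var(U) = 2.92 − (1.64)² = 0.2304;  var(W) = 12.96 − (-2.16)² = 8.2944
cov(U,W) = -2.88 − (1.64)(-2.16) = 0.6624
var(U - W) = (1)²·0.2304 + (-1)²·8.2944 + 2·(1)·(-1)·0.6624 = 7.2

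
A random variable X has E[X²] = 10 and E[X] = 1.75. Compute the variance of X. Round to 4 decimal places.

6.9375

V(X) = 10 − (1.75)² = 6.9375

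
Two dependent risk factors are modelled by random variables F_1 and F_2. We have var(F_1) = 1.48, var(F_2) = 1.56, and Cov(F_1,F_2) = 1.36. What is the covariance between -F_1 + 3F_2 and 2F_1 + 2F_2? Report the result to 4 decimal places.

Cov(-F_1 + 3F_2, 2F_1 + 2F_2) = (-1)(2)var(F_1) + (3)(2)var(F_2) + [(-1)(2) + (3)(2)]Cov(F_1,F_2)
= -2·1.48 + 6·1.56 + 4·1.36 = 11.84

11.8400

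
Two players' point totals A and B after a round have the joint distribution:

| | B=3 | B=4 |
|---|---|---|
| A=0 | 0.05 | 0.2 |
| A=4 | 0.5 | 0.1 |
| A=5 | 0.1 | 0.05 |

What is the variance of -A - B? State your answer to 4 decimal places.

E[A] = 3.15,  E[B] = 3.35,  E[AB] = 10.1
V(A) = 13.35 − (3.15)² = 3.4275;  V(B) = 11.45 − (3.35)² = 0.2275
cov(A,B) = 10.1 − (3.15)(3.35) = -0.4525
V(-A - B) = (-1)²·3.4275 + (-1)²·0.2275 + 2·(-1)·(-1)·-0.4525 = 2.75

2.7500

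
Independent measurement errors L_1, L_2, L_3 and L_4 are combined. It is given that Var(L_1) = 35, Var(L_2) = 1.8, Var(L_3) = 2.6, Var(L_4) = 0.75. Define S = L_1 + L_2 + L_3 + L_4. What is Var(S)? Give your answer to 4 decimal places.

40.1500

By independence, Var(S) = (1)²Var(L_1) + (1)²Var(L_2) + (1)²Var(L_3) + (1)²Var(L_4)
= (1)²·35 + (1)²·1.8 + (1)²·2.6 + (1)²·0.75 = 40.15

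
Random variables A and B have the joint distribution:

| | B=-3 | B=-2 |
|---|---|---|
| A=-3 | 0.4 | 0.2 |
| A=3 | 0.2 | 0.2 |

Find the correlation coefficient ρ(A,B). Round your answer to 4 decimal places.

0.1667

E[A] = -0.6,  E[B] = -2.6
E[AB] = 1.8
Cov(A,B) = E[AB] − E[A]E[B] = 1.8 − (-0.6)(-2.6) = 0.24
Var(A) = 8.64,  Var(B) = 0.24
ρ = 0.24 / √(8.64·0.24) ≈ 0.1667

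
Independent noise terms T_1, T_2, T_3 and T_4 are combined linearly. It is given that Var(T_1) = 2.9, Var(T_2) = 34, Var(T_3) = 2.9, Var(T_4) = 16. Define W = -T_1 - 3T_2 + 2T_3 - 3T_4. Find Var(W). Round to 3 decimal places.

464.500

By independence, Var(W) = (-1)²Var(T_1) + (-3)²Var(T_2) + (2)²Var(T_3) + (-3)²Var(T_4)
= (-1)²·2.9 + (-3)²·34 + (2)²·2.9 + (-3)²·16 = 464.5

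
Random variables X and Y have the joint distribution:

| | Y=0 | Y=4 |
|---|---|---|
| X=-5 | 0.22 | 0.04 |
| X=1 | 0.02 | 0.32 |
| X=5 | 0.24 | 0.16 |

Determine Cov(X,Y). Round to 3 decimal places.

E[X] = 1.04,  E[Y] = 2.08
E[XY] = 3.68
Cov(X,Y) = E[XY] − E[X]E[Y] = 3.68 − (1.04)(2.08) = 1.5168

1.517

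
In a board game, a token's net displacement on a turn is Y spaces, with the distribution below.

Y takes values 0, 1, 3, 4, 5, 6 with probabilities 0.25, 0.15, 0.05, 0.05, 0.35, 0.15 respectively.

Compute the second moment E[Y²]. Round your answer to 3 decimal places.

15.550

E[Y²] = (0)²(0.25) + (1)²(0.15) + (3)²(0.05) + (4)²(0.05) + (5)²(0.35) + (6)²(0.15) = 15.55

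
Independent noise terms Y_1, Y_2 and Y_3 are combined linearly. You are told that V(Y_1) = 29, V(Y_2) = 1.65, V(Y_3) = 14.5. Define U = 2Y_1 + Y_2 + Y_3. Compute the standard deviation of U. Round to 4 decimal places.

By independence, V(U) = (2)²V(Y_1) + (1)²V(Y_2) + (1)²V(Y_3)
= (2)²·29 + (1)²·1.65 + (1)²·14.5 = 132.15
sd(U) = √132.15 ≈ 11.4957

11.4957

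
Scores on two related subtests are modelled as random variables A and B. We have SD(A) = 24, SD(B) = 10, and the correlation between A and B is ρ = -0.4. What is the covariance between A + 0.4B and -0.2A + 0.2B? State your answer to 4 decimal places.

-118.7200

V(A) = (24)² = 576;  V(B) = (10)² = 100
Cov(A,B) = ρ·SD(A)·SD(B) = -0.4·24·10 = -96
Cov(A + 0.4B, -0.2A + 0.2B) = (1)(-0.2)V(A) + (0.4)(0.2)V(B) + [(1)(0.2) + (0.4)(-0.2)]Cov(A,B)
= -0.2·576 + 0.08·100 + 0.12·-96 = -118.72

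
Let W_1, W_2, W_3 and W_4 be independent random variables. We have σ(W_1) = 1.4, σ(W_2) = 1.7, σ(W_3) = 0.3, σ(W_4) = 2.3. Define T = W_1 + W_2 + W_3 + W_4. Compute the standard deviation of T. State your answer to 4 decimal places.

V(W_1) = 1.96, V(W_2) = 2.89, V(W_3) = 0.09, V(W_4) = 5.29
By independence, V(T) = (1)²V(W_1) + (1)²V(W_2) + (1)²V(W_3) + (1)²V(W_4)
= (1)²·1.96 + (1)²·2.89 + (1)²·0.09 + (1)²·5.29 = 10.23
σ(T) = √10.23 ≈ 3.1984

3.1984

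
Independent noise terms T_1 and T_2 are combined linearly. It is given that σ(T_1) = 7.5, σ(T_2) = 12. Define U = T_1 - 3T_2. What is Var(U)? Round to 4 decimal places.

1352.2500

Var(T_1) = 56.25, Var(T_2) = 144
By independence, Var(U) = (1)²Var(T_1) + (-3)²Var(T_2)
= (1)²·56.25 + (-3)²·144 = 1352.25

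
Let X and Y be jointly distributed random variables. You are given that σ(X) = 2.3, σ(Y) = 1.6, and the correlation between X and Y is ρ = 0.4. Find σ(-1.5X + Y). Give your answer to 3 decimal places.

V(X) = (2.3)² = 5.29;  V(Y) = (1.6)² = 2.56
cov(X,Y) = ρ·σ(X)·σ(Y) = 0.4·2.3·1.6 = 1.472
V(-1.5X + Y) = (-1.5)²·V(X) + (1)²·V(Y) + 2·(-1.5)·(1)·cov(X,Y)
= 2.25·5.29 + 1·2.56 + -3·1.472 = 10.0465
σ(-1.5X + Y) = √10.0465 ≈ 3.170

3.170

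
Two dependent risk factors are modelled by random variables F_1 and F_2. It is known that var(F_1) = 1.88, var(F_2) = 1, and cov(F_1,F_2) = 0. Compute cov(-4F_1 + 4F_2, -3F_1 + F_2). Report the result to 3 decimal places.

cov(-4F_1 + 4F_2, -3F_1 + F_2) = (-4)(-3)var(F_1) + (4)(1)var(F_2) + [(-4)(1) + (4)(-3)]cov(F_1,F_2)
= 12·1.88 + 4·1 + -16·0 = 26.56

26.560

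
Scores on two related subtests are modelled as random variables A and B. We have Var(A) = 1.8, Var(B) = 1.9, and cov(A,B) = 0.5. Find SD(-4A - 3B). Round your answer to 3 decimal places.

Var(-4A - 3B) = (-4)²·Var(A) + (-3)²·Var(B) + 2·(-4)·(-3)·cov(A,B)
= 16·1.8 + 9·1.9 + 24·0.5 = 57.9
SD(-4A - 3B) = √57.9 ≈ 7.609

7.609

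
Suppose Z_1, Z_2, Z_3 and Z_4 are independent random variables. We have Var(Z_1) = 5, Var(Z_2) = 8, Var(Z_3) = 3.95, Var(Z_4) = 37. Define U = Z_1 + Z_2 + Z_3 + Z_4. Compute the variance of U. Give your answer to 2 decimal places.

By independence, Var(U) = (1)²Var(Z_1) + (1)²Var(Z_2) + (1)²Var(Z_3) + (1)²Var(Z_4)
= (1)²·5 + (1)²·8 + (1)²·3.95 + (1)²·37 = 53.95

53.95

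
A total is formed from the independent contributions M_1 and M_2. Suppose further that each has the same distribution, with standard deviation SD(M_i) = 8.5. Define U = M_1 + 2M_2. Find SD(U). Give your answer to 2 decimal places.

19.01

V(M_i) = (8.5)² = 72.25
By independence, V(U) = (1)²V(M_1) + (2)²V(M_2)
= (1)²·72.25 + (2)²·72.25 = 361.25
SD(U) = √361.25 ≈ 19.01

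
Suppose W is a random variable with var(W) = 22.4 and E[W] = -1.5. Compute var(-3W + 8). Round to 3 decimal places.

var(-3W + 8) = (-3)²·var(W) = 9·22.4 = 201.6

201.600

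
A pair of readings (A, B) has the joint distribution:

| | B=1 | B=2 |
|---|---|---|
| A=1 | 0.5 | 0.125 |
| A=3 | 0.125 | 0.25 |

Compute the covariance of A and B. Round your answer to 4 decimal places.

0.2188

E[A] = 1.75,  E[B] = 1.375
E[AB] = 2.625
Cov(A,B) = E[AB] − E[A]E[B] = 2.625 − (1.75)(1.375) = 0.21875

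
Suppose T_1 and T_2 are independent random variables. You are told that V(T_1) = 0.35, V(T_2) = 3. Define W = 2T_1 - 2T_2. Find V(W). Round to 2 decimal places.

By independence, V(W) = (2)²V(T_1) + (-2)²V(T_2)
= (2)²·0.35 + (-2)²·3 = 13.4

13.40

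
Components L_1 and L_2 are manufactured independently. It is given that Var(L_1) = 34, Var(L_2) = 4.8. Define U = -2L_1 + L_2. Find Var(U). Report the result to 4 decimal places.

140.8000

By independence, Var(U) = (-2)²Var(L_1) + (1)²Var(L_2)
= (-2)²·34 + (1)²·4.8 = 140.8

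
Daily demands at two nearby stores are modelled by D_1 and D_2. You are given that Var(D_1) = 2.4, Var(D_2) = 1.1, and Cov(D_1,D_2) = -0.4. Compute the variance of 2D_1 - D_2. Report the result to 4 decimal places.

Var(2D_1 - D_2) = (2)²·Var(D_1) + (-1)²·Var(D_2) + 2·(2)·(-1)·Cov(D_1,D_2)
= 4·2.4 + 1·1.1 + -4·-0.4 = 12.3

12.3000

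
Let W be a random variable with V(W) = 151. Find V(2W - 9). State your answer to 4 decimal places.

V(2W - 9) = (2)²·V(W) = 4·151 = 604

604.0000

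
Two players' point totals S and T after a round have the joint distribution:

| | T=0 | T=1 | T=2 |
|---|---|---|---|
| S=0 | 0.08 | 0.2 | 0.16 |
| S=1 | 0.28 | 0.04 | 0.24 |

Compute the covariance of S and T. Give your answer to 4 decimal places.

-0.0624

E[S] = 0.56,  E[T] = 1.04
E[ST] = 0.52
Cov(S,T) = E[ST] − E[S]E[T] = 0.52 − (0.56)(1.04) = -0.0624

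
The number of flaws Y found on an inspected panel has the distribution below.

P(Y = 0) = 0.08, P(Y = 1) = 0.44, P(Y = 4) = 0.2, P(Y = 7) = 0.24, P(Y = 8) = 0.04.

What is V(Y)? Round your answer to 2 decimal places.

E[Y] = (0)(0.08) + (1)(0.44) + (4)(0.2) + (7)(0.24) + (8)(0.04) = 3.24
E[Y²] = (0)²(0.08) + (1)²(0.44) + (4)²(0.2) + (7)²(0.24) + (8)²(0.04) = 17.96
V(Y) = E[Y²] − (E[Y])² = 17.96 − (3.24)² = 7.4624

7.46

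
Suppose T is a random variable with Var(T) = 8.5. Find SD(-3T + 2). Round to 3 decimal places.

Var(-3T + 2) = (-3)²·8.5 = 76.5
SD(-3T + 2) = √76.5 ≈ 8.746

8.746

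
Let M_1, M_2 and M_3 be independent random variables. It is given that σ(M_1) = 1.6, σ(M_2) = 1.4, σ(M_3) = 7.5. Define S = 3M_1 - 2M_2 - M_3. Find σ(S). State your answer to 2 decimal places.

V(M_1) = 2.56, V(M_2) = 1.96, V(M_3) = 56.25
By independence, V(S) = (3)²V(M_1) + (-2)²V(M_2) + (-1)²V(M_3)
= (3)²·2.56 + (-2)²·1.96 + (-1)²·56.25 = 87.13
σ(S) = √87.13 ≈ 9.33

9.33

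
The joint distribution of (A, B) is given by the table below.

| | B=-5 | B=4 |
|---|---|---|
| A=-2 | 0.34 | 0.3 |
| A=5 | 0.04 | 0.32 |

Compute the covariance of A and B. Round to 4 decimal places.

E[A] = 0.52,  E[B] = 0.58
E[AB] = 6.4
Cov(A,B) = E[AB] − E[A]E[B] = 6.4 − (0.52)(0.58) = 6.0984

6.0984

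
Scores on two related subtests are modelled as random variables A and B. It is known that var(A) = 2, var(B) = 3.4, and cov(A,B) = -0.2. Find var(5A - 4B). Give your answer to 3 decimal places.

112.400

var(5A - 4B) = (5)²·var(A) + (-4)²·var(B) + 2·(5)·(-4)·cov(A,B)
= 25·2 + 16·3.4 + -40·-0.2 = 112.4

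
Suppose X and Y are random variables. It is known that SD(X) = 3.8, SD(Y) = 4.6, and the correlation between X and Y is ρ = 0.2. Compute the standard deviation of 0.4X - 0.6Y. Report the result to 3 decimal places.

2.872

Var(X) = (3.8)² = 14.44;  Var(Y) = (4.6)² = 21.16
Cov(X,Y) = ρ·SD(X)·SD(Y) = 0.2·3.8·4.6 = 3.496
Var(0.4X - 0.6Y) = (0.4)²·Var(X) + (-0.6)²·Var(Y) + 2·(0.4)·(-0.6)·Cov(X,Y)
= 0.16·14.44 + 0.36·21.16 + -0.48·3.496 = 8.24992
SD(0.4X - 0.6Y) = √8.24992 ≈ 2.872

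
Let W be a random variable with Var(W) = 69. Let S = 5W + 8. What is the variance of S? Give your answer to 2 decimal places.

Var(5W + 8) = (5)²·Var(W) = 25·69 = 1725

1725.00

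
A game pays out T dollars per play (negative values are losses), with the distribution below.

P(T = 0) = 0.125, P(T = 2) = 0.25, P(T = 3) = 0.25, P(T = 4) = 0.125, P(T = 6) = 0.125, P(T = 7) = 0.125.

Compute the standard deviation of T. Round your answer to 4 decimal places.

2.1176

E[T] = (0)(0.125) + (2)(0.25) + (3)(0.25) + (4)(0.125) + (6)(0.125) + (7)(0.125) = 3.375
E[T²] = (0)²(0.125) + (2)²(0.25) + (3)²(0.25) + (4)²(0.125) + (6)²(0.125) + (7)²(0.125) = 15.875
V(T) = E[T²] − (E[T])² = 15.875 − (3.375)² = 4.484375
sd(T) = √4.484375 ≈ 2.1176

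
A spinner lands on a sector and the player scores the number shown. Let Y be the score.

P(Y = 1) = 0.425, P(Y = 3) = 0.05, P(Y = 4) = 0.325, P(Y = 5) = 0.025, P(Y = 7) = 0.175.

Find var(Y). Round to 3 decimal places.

E[Y] = (1)(0.425) + (3)(0.05) + (4)(0.325) + (5)(0.025) + (7)(0.175) = 3.225
E[Y²] = (1)²(0.425) + (3)²(0.05) + (4)²(0.325) + (5)²(0.025) + (7)²(0.175) = 15.275
var(Y) = E[Y²] − (E[Y])² = 15.275 − (3.225)² = 4.874375

4.874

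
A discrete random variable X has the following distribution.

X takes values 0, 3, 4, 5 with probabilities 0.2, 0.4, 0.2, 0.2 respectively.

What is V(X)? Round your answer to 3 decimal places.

E[X] = (0)(0.2) + (3)(0.4) + (4)(0.2) + (5)(0.2) = 3
E[X²] = (0)²(0.2) + (3)²(0.4) + (4)²(0.2) + (5)²(0.2) = 11.8
V(X) = E[X²] − (E[X])² = 11.8 − (3)² = 2.8

2.800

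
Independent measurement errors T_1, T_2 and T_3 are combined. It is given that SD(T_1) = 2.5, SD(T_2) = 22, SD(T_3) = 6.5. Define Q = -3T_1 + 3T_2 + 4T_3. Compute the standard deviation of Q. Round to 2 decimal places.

71.33

V(T_1) = 6.25, V(T_2) = 484, V(T_3) = 42.25
By independence, V(Q) = (-3)²V(T_1) + (3)²V(T_2) + (4)²V(T_3)
= (-3)²·6.25 + (3)²·484 + (4)²·42.25 = 5088.25
SD(Q) = √5088.25 ≈ 71.33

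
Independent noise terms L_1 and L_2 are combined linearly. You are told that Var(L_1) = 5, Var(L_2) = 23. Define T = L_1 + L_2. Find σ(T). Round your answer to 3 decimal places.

By independence, Var(T) = (1)²Var(L_1) + (1)²Var(L_2)
= (1)²·5 + (1)²·23 = 28
σ(T) = √28 ≈ 5.292

5.292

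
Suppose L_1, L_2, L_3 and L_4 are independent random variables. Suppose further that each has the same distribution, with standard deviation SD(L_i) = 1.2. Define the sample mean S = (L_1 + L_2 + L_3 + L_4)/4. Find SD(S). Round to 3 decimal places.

Var(L_i) = (1.2)² = 1.44
By independence, Var(S) = (0.25)²Var(L_1) + (0.25)²Var(L_2) + (0.25)²Var(L_3) + (0.25)²Var(L_4)
= (0.25)²·1.44 + (0.25)²·1.44 + (0.25)²·1.44 + (0.25)²·1.44 = 0.36
SD(S) = √0.36 ≈ 0.600

0.600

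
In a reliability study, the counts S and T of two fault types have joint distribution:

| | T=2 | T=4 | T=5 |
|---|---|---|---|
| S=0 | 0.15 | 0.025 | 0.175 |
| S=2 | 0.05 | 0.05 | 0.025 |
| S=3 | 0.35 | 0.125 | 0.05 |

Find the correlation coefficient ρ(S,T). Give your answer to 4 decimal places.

E[S] = 1.825,  E[T] = 3.15
E[ST] = 5.2
Cov(S,T) = E[ST] − E[S]E[T] = 5.2 − (1.825)(3.15) = -0.54875
Var(S) = 1.894375,  Var(T) = 1.7275
ρ = -0.54875 / √(1.894375·1.7275) ≈ -0.3033

-0.3033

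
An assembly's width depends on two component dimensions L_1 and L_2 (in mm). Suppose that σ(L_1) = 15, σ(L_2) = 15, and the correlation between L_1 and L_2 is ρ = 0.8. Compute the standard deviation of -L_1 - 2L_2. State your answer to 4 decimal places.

42.9535

var(L_1) = (15)² = 225;  var(L_2) = (15)² = 225
cov(L_1,L_2) = ρ·σ(L_1)·σ(L_2) = 0.8·15·15 = 180
var(-L_1 - 2L_2) = (-1)²·var(L_1) + (-2)²·var(L_2) + 2·(-1)·(-2)·cov(L_1,L_2)
= 1·225 + 4·225 + 4·180 = 1845
σ(-L_1 - 2L_2) = √1845 ≈ 42.9535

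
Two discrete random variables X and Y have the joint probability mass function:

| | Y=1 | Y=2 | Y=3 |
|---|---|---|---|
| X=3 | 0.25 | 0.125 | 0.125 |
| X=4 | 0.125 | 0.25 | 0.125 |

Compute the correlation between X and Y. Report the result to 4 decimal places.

E[X] = 3.5,  E[Y] = 1.875
E[XY] = 6.625
Cov(X,Y) = E[XY] − E[X]E[Y] = 6.625 − (3.5)(1.875) = 0.0625
V(X) = 0.25,  V(Y) = 0.609375
ρ = 0.0625 / √(0.25·0.609375) ≈ 0.1601

0.1601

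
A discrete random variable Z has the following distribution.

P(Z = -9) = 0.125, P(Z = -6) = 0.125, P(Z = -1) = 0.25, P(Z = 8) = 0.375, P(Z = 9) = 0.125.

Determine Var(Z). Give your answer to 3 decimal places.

E[Z] = (-9)(0.125) + (-6)(0.125) + (-1)(0.25) + (8)(0.375) + (9)(0.125) = 2
E[Z²] = (-9)²(0.125) + (-6)²(0.125) + (-1)²(0.25) + (8)²(0.375) + (9)²(0.125) = 49
Var(Z) = E[Z²] − (E[Z])² = 49 − (2)² = 45

45.000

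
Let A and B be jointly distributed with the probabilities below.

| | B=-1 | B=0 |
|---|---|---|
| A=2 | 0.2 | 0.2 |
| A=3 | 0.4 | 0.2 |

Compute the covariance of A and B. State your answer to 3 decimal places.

-0.040

E[A] = 2.6,  E[B] = -0.6
E[AB] = -1.6
Cov(A,B) = E[AB] − E[A]E[B] = -1.6 − (2.6)(-0.6) = -0.04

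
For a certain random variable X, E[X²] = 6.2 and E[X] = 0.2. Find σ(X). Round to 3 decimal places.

2.482

V(X) = 6.2 − (0.2)² = 6.16
σ(X) = √6.16 ≈ 2.482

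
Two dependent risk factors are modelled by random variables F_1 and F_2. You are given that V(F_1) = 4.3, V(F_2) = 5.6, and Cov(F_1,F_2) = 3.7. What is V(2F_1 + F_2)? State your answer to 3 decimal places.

37.600

V(2F_1 + F_2) = (2)²·V(F_1) + (1)²·V(F_2) + 2·(2)·(1)·Cov(F_1,F_2)
= 4·4.3 + 1·5.6 + 4·3.7 = 37.6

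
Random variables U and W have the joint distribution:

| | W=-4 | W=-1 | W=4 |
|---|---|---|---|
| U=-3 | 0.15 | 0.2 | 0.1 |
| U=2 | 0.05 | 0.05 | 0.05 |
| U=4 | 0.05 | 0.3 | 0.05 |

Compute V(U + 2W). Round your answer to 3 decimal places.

E[U] = 0.55,  E[W] = -0.75,  E[UW] = -0.1
V(U) = 11.05 − (0.55)² = 10.7475;  V(W) = 7.75 − (-0.75)² = 7.1875
Cov(U,W) = -0.1 − (0.55)(-0.75) = 0.3125
V(U + 2W) = (1)²·10.7475 + (2)²·7.1875 + 2·(1)·(2)·0.3125 = 40.7475

40.748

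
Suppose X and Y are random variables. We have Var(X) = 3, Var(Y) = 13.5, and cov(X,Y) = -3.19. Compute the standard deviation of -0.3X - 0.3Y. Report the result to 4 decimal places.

0.9544

Var(-0.3X - 0.3Y) = (-0.3)²·Var(X) + (-0.3)²·Var(Y) + 2·(-0.3)·(-0.3)·cov(X,Y)
= 0.09·3 + 0.09·13.5 + 0.18·-3.19 = 0.9108
SD(-0.3X - 0.3Y) = √0.9108 ≈ 0.9544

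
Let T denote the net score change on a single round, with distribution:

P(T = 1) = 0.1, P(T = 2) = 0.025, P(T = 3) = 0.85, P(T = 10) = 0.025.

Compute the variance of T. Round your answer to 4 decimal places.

1.6475

E[T] = (1)(0.1) + (2)(0.025) + (3)(0.85) + (10)(0.025) = 2.95
E[T²] = (1)²(0.1) + (2)²(0.025) + (3)²(0.85) + (10)²(0.025) = 10.35
var(T) = E[T²] − (E[T])² = 10.35 − (2.95)² = 1.6475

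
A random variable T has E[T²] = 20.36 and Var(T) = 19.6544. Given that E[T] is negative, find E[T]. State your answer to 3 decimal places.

-0.840

(E[T])² = E[T²] − Var(T) = 20.36 − 19.6544 = 0.7056
E[T] = −√0.7056 = -0.84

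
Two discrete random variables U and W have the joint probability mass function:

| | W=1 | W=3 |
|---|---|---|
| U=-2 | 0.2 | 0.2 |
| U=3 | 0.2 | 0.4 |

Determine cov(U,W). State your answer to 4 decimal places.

E[U] = 1,  E[W] = 2.2
E[UW] = 2.6
cov(U,W) = E[UW] − E[U]E[W] = 2.6 − (1)(2.2) = 0.4

0.4000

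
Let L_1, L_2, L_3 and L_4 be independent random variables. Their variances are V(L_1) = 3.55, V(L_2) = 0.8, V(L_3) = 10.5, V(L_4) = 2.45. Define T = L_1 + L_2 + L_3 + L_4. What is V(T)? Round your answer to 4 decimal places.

17.3000

By independence, V(T) = (1)²V(L_1) + (1)²V(L_2) + (1)²V(L_3) + (1)²V(L_4)
= (1)²·3.55 + (1)²·0.8 + (1)²·10.5 + (1)²·2.45 = 17.3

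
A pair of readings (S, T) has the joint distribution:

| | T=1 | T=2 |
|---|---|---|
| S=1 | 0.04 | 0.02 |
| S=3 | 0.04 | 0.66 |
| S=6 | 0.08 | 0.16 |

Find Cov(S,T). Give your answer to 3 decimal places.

E[S] = 3.6,  E[T] = 1.84
E[ST] = 6.56
Cov(S,T) = E[ST] − E[S]E[T] = 6.56 − (3.6)(1.84) = -0.064

-0.064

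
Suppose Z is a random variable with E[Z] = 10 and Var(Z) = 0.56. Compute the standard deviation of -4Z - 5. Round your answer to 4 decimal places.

2.9933

Var(-4Z - 5) = (-4)²·0.56 = 8.96
σ(-4Z - 5) = √8.96 ≈ 2.9933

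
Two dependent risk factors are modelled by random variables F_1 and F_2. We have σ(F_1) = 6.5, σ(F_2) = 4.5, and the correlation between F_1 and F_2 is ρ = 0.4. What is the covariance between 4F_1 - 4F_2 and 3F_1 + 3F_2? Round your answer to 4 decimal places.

Var(F_1) = (6.5)² = 42.25;  Var(F_2) = (4.5)² = 20.25
cov(F_1,F_2) = ρ·σ(F_1)·σ(F_2) = 0.4·6.5·4.5 = 11.7
cov(4F_1 - 4F_2, 3F_1 + 3F_2) = (4)(3)Var(F_1) + (-4)(3)Var(F_2) + [(4)(3) + (-4)(3)]cov(F_1,F_2)
= 12·42.25 + -12·20.25 + 0·11.7 = 264

264.0000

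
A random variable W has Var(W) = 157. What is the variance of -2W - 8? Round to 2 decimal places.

628.00

Var(-2W - 8) = (-2)²·Var(W) = 4·157 = 628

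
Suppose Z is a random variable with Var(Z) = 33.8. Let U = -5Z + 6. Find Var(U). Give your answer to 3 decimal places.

845.000

Var(-5Z + 6) = (-5)²·Var(Z) = 25·33.8 = 845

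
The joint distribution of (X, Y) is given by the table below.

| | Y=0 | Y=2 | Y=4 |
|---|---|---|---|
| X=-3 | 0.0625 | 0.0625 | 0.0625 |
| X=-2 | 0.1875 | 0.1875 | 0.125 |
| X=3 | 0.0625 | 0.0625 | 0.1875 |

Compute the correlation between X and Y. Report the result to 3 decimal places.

E[X] = -0.625,  E[Y] = 2.125
E[XY] = -0.25
cov(X,Y) = E[XY] − E[X]E[Y] = -0.25 − (-0.625)(2.125) = 1.078125
Var(X) = 6.109375,  Var(Y) = 2.734375
ρ = 1.078125 / √(6.109375·2.734375) ≈ 0.264

0.264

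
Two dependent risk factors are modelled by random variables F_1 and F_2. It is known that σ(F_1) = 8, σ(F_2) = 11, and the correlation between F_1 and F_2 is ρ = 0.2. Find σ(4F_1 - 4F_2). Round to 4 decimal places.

48.9571

Var(F_1) = (8)² = 64;  Var(F_2) = (11)² = 121
Cov(F_1,F_2) = ρ·σ(F_1)·σ(F_2) = 0.2·8·11 = 17.6
Var(4F_1 - 4F_2) = (4)²·Var(F_1) + (-4)²·Var(F_2) + 2·(4)·(-4)·Cov(F_1,F_2)
= 16·64 + 16·121 + -32·17.6 = 2396.8
σ(4F_1 - 4F_2) = √2396.8 ≈ 48.9571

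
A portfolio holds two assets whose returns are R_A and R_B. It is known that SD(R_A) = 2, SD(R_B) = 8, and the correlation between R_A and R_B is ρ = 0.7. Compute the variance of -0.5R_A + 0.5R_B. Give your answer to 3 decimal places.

Var(R_A) = (2)² = 4;  Var(R_B) = (8)² = 64
Cov(R_A,R_B) = ρ·SD(R_A)·SD(R_B) = 0.7·2·8 = 11.2
Var(-0.5R_A + 0.5R_B) = (-0.5)²·Var(R_A) + (0.5)²·Var(R_B) + 2·(-0.5)·(0.5)·Cov(R_A,R_B)
= 0.25·4 + 0.25·64 + -0.5·11.2 = 11.4

11.400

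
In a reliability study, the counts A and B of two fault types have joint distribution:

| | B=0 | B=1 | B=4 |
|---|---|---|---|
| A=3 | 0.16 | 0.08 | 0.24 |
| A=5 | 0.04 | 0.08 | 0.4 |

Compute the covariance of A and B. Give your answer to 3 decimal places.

E[A] = 4.04,  E[B] = 2.72
E[AB] = 11.52
Cov(A,B) = E[AB] − E[A]E[B] = 11.52 − (4.04)(2.72) = 0.5312

0.531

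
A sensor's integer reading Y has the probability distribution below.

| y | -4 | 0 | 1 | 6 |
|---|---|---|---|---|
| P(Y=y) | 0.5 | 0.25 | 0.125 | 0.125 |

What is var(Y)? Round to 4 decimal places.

E[Y] = (-4)(0.5) + (0)(0.25) + (1)(0.125) + (6)(0.125) = -1.125
E[Y²] = (-4)²(0.5) + (0)²(0.25) + (1)²(0.125) + (6)²(0.125) = 12.625
var(Y) = E[Y²] − (E[Y])² = 12.625 − (-1.125)² = 11.359375

11.3594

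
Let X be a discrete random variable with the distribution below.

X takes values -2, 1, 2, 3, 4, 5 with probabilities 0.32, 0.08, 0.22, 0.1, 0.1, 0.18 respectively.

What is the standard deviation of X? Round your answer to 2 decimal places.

2.66

E[X] = (-2)(0.32) + (1)(0.08) + (2)(0.22) + (3)(0.1) + (4)(0.1) + (5)(0.18) = 1.48
E[X²] = (-2)²(0.32) + (1)²(0.08) + (2)²(0.22) + (3)²(0.1) + (4)²(0.1) + (5)²(0.18) = 9.24
Var(X) = E[X²] − (E[X])² = 9.24 − (1.48)² = 7.0496
σ(X) = √7.0496 ≈ 2.66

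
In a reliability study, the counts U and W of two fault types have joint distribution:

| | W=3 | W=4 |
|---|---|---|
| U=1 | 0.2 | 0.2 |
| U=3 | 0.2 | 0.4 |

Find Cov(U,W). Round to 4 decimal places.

E[U] = 2.2,  E[W] = 3.6
E[UW] = 8
Cov(U,W) = E[UW] − E[U]E[W] = 8 − (2.2)(3.6) = 0.08

0.0800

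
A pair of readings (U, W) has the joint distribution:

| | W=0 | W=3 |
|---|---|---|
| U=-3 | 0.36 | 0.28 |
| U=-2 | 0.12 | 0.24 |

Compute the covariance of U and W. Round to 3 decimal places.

E[U] = -2.64,  E[W] = 1.56
E[UW] = -3.96
Cov(U,W) = E[UW] − E[U]E[W] = -3.96 − (-2.64)(1.56) = 0.1584

0.158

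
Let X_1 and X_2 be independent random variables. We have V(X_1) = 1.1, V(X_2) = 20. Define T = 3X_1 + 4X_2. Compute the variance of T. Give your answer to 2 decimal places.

329.90

By independence, V(T) = (3)²V(X_1) + (4)²V(X_2)
= (3)²·1.1 + (4)²·20 = 329.9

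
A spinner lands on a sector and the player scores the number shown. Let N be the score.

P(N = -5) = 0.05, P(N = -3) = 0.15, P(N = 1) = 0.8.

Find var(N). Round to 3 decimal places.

3.390

E[N] = (-5)(0.05) + (-3)(0.15) + (1)(0.8) = 0.1
E[N²] = (-5)²(0.05) + (-3)²(0.15) + (1)²(0.8) = 3.4
var(N) = E[N²] − (E[N])² = 3.4 − (0.1)² = 3.39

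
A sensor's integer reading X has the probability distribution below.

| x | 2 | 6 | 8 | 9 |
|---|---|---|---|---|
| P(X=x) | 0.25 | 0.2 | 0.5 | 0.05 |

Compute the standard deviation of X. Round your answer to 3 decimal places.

2.535

E[X] = (2)(0.25) + (6)(0.2) + (8)(0.5) + (9)(0.05) = 6.15
E[X²] = (2)²(0.25) + (6)²(0.2) + (8)²(0.5) + (9)²(0.05) = 44.25
Var(X) = E[X²] − (E[X])² = 44.25 − (6.15)² = 6.4275
SD(X) = √6.4275 ≈ 2.535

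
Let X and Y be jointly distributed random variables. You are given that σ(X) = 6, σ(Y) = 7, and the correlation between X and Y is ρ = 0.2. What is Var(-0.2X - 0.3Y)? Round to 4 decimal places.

6.8580

Var(X) = (6)² = 36;  Var(Y) = (7)² = 49
cov(X,Y) = ρ·σ(X)·σ(Y) = 0.2·6·7 = 8.4
Var(-0.2X - 0.3Y) = (-0.2)²·Var(X) + (-0.3)²·Var(Y) + 2·(-0.2)·(-0.3)·cov(X,Y)
= 0.04·36 + 0.09·49 + 0.12·8.4 = 6.858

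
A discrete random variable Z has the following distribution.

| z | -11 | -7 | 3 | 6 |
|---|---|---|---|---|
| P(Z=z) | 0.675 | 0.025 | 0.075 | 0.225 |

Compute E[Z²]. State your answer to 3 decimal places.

E[Z²] = (-11)²(0.675) + (-7)²(0.025) + (3)²(0.075) + (6)²(0.225) = 91.675

91.675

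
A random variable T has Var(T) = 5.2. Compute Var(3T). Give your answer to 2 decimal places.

Var(3T) = (3)²·Var(T) = 9·5.2 = 46.8

46.80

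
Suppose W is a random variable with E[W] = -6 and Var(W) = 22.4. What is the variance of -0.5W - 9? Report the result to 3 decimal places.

Var(-0.5W - 9) = (-0.5)²·Var(W) = 0.25·22.4 = 5.6

5.600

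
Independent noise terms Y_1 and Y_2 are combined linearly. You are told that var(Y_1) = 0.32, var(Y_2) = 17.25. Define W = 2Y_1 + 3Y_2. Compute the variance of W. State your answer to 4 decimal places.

By independence, var(W) = (2)²var(Y_1) + (3)²var(Y_2)
= (2)²·0.32 + (3)²·17.25 = 156.53

156.5300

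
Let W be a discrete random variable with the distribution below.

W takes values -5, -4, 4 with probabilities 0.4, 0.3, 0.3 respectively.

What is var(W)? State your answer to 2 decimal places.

E[W] = (-5)(0.4) + (-4)(0.3) + (4)(0.3) = -2
E[W²] = (-5)²(0.4) + (-4)²(0.3) + (4)²(0.3) = 19.6
var(W) = E[W²] − (E[W])² = 19.6 − (-2)² = 15.6

15.60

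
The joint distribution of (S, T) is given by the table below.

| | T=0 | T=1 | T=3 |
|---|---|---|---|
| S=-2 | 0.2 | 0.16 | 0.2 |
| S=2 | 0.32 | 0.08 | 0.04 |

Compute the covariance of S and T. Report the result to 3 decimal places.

E[S] = -0.24,  E[T] = 0.96
E[ST] = -1.12
Cov(S,T) = E[ST] − E[S]E[T] = -1.12 − (-0.24)(0.96) = -0.8896

-0.890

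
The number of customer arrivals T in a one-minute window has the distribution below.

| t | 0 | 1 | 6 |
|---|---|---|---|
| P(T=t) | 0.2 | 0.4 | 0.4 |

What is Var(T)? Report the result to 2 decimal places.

E[T] = (0)(0.2) + (1)(0.4) + (6)(0.4) = 2.8
E[T²] = (0)²(0.2) + (1)²(0.4) + (6)²(0.4) = 14.8
Var(T) = E[T²] − (E[T])² = 14.8 − (2.8)² = 6.96

6.96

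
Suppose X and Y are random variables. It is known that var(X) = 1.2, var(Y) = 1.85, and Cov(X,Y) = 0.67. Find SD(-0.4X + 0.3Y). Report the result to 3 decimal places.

0.445

var(-0.4X + 0.3Y) = (-0.4)²·var(X) + (0.3)²·var(Y) + 2·(-0.4)·(0.3)·Cov(X,Y)
= 0.16·1.2 + 0.09·1.85 + -0.24·0.67 = 0.1977
SD(-0.4X + 0.3Y) = √0.1977 ≈ 0.445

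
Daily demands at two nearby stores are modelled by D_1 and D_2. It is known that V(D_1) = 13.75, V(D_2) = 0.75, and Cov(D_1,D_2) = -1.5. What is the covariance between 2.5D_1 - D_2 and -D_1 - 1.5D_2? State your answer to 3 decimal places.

-29.125

Cov(2.5D_1 - D_2, -D_1 - 1.5D_2) = (2.5)(-1)V(D_1) + (-1)(-1.5)V(D_2) + [(2.5)(-1.5) + (-1)(-1)]Cov(D_1,D_2)
= -2.5·13.75 + 1.5·0.75 + -2.75·-1.5 = -29.125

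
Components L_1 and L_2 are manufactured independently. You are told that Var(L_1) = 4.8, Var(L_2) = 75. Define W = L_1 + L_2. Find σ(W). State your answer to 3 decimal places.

By independence, Var(W) = (1)²Var(L_1) + (1)²Var(L_2)
= (1)²·4.8 + (1)²·75 = 79.8
σ(W) = √79.8 ≈ 8.933

8.933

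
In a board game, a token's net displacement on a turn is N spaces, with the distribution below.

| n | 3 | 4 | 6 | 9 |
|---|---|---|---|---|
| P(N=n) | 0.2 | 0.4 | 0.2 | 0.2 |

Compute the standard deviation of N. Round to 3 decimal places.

2.135

E[N] = (3)(0.2) + (4)(0.4) + (6)(0.2) + (9)(0.2) = 5.2
E[N²] = (3)²(0.2) + (4)²(0.4) + (6)²(0.2) + (9)²(0.2) = 31.6
Var(N) = E[N²] − (E[N])² = 31.6 − (5.2)² = 4.56
SD(N) = √4.56 ≈ 2.135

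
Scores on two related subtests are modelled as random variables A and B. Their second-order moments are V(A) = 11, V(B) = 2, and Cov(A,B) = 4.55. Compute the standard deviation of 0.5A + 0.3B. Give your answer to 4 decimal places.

2.0724

V(0.5A + 0.3B) = (0.5)²·V(A) + (0.3)²·V(B) + 2·(0.5)·(0.3)·Cov(A,B)
= 0.25·11 + 0.09·2 + 0.3·4.55 = 4.295
SD(0.5A + 0.3B) = √4.295 ≈ 2.0724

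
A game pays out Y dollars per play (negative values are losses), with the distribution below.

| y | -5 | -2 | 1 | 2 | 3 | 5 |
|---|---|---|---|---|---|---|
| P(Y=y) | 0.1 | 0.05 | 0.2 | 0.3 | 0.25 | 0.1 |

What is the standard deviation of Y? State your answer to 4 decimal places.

2.5976

E[Y] = (-5)(0.1) + (-2)(0.05) + (1)(0.2) + (2)(0.3) + (3)(0.25) + (5)(0.1) = 1.45
E[Y²] = (-5)²(0.1) + (-2)²(0.05) + (1)²(0.2) + (2)²(0.3) + (3)²(0.25) + (5)²(0.1) = 8.85
Var(Y) = E[Y²] − (E[Y])² = 8.85 − (1.45)² = 6.7475
σ(Y) = √6.7475 ≈ 2.5976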